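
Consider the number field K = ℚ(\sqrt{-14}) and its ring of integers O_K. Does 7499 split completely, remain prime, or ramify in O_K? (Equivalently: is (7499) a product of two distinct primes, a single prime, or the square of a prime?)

inert

-14 mod 4 = 2, hence disc K = 4·(-14) = -56 and O_K = ℤ[√-14].
Since gcd(7499, -56) = 1 the prime 7499 does not ramify.
Compute (-14/7499) via Euler: 7485^((7499-1)/2) mod 7499 = 7498, so (-14/7499) = -1.
Legendre symbol -1 ⇒ 7499 is inert.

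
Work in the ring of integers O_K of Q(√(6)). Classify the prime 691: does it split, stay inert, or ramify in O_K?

691 splits in O_K

6 mod 4 = 2, hence disc K = 4·6 = 24 and O_K = ℤ[√6].
691 ∤ 24, so 691 is unramified.
(6/691) = 6^345 mod 691 = 1, giving Legendre symbol 1.
(6/691) = 1, so 691 splits.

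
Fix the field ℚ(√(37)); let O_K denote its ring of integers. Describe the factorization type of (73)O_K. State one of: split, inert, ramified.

37 mod 4 = 1, hence disc K = 37 and O_K = ℤ[(1+√37)/2].
73 ∤ 37, so 73 is unramified.
(37/73) = 37^36 mod 73 = 1, giving Legendre symbol 1.
d is a quadratic residue mod p, hence 73 splits in O_K.

p splits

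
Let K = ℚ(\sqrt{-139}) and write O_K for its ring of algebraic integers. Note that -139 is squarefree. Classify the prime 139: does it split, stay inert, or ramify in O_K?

-139 mod 4 = 1, hence disc K = -139 and O_K = ℤ[(1+√-139)/2].
Ramification test: 139 | -139. The prime 139 ramifies in K.

ramified — (139) = 𝔭²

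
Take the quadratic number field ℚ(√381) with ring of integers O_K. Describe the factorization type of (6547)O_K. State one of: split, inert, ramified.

Since 381 ≡ 1 mod 4, the ring of integers is ℤ[(1+√381)/2] with discriminant 381.
disc(K) = 381 is not divisible by 6547; 6547 is unramified.
Compute (381/6547) via Euler: 381^((6547-1)/2) mod 6547 = 1, so (381/6547) = 1.
d is a quadratic residue mod p, hence 6547 splits in O_K.

splits completely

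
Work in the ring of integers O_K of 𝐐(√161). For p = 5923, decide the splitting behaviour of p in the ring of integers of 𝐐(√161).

5923 splits in O_K

161 mod 4 = 1, hence disc K = 161 and O_K = ℤ[(1+√161)/2].
disc(K) = 161 is not divisible by 5923; 5923 is unramified.
Euler's criterion: 161^2961 mod 5923 = 1. Thus (161|5923) = 1.
Legendre symbol 1 ⇒ 5923 is split.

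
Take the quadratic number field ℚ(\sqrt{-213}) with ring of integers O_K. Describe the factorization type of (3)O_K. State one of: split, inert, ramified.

Since -213 ≢ 1 mod 4, the ring of integers is ℤ[√-213] with discriminant 4·(-213) = -852.
disc(K) = -852 = 3·(-284), so p = 3 is ramified.

ramified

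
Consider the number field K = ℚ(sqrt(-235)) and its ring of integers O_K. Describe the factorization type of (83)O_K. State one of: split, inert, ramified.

Since -235 ≡ 1 mod 4, the ring of integers is ℤ[(1+√-235)/2] with discriminant -235.
disc(K) = -235 is not divisible by 83; 83 is unramified.
(-235/83) = 14^41 mod 83 = 82, giving Legendre symbol -1.
d is a non-residue mod p, hence 83 remains inert in O_K.

inert — (83) stays prime in O_K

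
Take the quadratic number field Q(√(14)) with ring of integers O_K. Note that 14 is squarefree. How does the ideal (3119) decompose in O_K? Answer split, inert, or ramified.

Since 14 ≢ 1 mod 4, the ring of integers is ℤ[√14] with discriminant 4·14 = 56.
Since gcd(3119, 56) = 1 the prime 3119 does not ramify.
(14/3119) = 14^1559 mod 3119 = 3118, giving Legendre symbol -1.
Legendre symbol -1 ⇒ 3119 is inert.

remains prime (inert)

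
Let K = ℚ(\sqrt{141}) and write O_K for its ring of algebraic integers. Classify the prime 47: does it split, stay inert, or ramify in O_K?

ramified — (47) = 𝔭²

d = 141 ≡ 1 (mod 4), so O_K = ℤ[(1+√141)/2] and disc(K) = d = 141.
47 divides disc(K) = 141, so 47 ramifies.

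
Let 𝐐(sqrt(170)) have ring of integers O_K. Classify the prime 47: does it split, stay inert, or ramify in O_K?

170 mod 4 = 2, hence disc K = 4·170 = 680 and O_K = ℤ[√170].
47 ∤ 680, so 47 is unramified.
(170/47) = 29^23 mod 47 = 46, giving Legendre symbol -1.
(170/47) = -1, so 47 is inert.

inert — (47) stays prime in O_K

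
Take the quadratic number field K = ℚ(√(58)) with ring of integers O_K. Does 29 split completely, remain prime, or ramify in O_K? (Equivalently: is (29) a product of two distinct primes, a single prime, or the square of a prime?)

Since 58 ≢ 1 mod 4, the ring of integers is ℤ[√58] with discriminant 4·58 = 232.
29 divides disc(K) = 232, so 29 ramifies.

ramified — (29) = 𝔭²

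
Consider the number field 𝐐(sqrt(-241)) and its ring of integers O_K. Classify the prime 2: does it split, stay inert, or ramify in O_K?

-241 mod 4 = 3, hence disc K = 4·(-241) = -964 and O_K = ℤ[√-241].
disc(K) = -964 = 2·(-482), so p = 2 is ramified.

ramifies in O_K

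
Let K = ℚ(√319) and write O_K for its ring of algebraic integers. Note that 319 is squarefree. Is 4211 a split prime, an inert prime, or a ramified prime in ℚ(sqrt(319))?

p is inert

Since 319 ≢ 1 mod 4, the ring of integers is ℤ[√319] with discriminant 4·319 = 1276.
Since gcd(4211, 1276) = 1 the prime 4211 does not ramify.
Compute (319/4211) via Euler: 319^((4211-1)/2) mod 4211 = 4210, so (319/4211) = -1.
d is a non-residue mod p, hence 4211 remains inert in O_K.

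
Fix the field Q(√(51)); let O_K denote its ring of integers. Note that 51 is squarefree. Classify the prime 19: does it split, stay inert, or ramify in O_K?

Since 51 ≢ 1 mod 4, the ring of integers is ℤ[√51] with discriminant 4·51 = 204.
disc(K) = 204 is not divisible by 19; 19 is unramified.
Legendre symbol by Euler's criterion: (51/19) ≡ 51^9 ≡ 18 (mod 19), i.e. (51/19) = -1.
Legendre symbol -1 ⇒ 19 is inert.

inert — (19) stays prime in O_K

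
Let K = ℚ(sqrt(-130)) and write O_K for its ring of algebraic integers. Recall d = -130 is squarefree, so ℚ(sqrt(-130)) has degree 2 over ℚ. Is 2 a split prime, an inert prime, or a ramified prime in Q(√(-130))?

-130 mod 4 = 2, hence disc K = 4·(-130) = -520 and O_K = ℤ[√-130].
Ramification test: 2 | -520. The prime 2 ramifies in K.

ramifies in O_K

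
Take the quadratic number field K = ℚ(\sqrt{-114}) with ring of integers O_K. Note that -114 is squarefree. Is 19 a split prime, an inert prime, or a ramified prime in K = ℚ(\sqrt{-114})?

-114 mod 4 = 2, hence disc K = 4·(-114) = -456 and O_K = ℤ[√-114].
disc(K) = -456 = 19·(-24), so p = 19 is ramified.

ramifies in O_K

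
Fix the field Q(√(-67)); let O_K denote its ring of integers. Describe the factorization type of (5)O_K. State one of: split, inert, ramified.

d = -67 ≡ 1 (mod 4), so O_K = ℤ[(1+√-67)/2] and disc(K) = d = -67.
5 ∤ -67, so 5 is unramified.
Euler's criterion: (-67)^2 mod 5 = 4. Thus (-67|5) = -1.
Legendre symbol -1 ⇒ 5 is inert.

5 remains inert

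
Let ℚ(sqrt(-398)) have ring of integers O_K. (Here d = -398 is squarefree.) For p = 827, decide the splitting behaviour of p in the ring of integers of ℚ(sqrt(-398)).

remains prime (inert)

-398 mod 4 = 2, hence disc K = 4·(-398) = -1592 and O_K = ℤ[√-398].
Since gcd(827, -1592) = 1 the prime 827 does not ramify.
(-398/827) = 429^413 mod 827 = 826, giving Legendre symbol -1.
(-398/827) = -1, so 827 is inert.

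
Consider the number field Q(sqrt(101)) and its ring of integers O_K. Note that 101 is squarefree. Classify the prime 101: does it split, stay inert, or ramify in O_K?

101 mod 4 = 1, hence disc K = 101 and O_K = ℤ[(1+√101)/2].
Ramification test: 101 | 101. The prime 101 ramifies in K.

ramified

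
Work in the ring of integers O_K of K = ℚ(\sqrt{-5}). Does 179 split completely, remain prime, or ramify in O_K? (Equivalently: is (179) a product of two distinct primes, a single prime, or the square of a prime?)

d = -5 ≡ 3 (mod 4), so O_K = ℤ[√-5] and disc(K) = 4d = -20.
disc(K) = -20 is not divisible by 179; 179 is unramified.
Legendre symbol by Euler's criterion: (-5/179) ≡ (-5)^89 ≡ 178 (mod 179), i.e. (-5/179) = -1.
d is a non-residue mod p, hence 179 remains inert in O_K.

inert — (179) stays prime in O_K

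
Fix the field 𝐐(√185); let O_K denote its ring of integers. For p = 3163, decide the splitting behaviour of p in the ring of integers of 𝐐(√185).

split

185 mod 4 = 1, hence disc K = 185 and O_K = ℤ[(1+√185)/2].
disc(K) = 185 is not divisible by 3163; 3163 is unramified.
(185/3163) = 185^1581 mod 3163 = 1, giving Legendre symbol 1.
d is a quadratic residue mod p, hence 3163 splits in O_K.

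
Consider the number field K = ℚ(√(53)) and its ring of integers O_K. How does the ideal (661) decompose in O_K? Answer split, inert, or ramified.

53 mod 4 = 1, hence disc K = 53 and O_K = ℤ[(1+√53)/2].
661 ∤ 53, so 661 is unramified.
Euler's criterion: 53^330 mod 661 = 1. Thus (53|661) = 1.
d is a quadratic residue mod p, hence 661 splits in O_K.

split — (661) = 𝔭₁𝔭₂ with 𝔭₁ ≠ 𝔭₂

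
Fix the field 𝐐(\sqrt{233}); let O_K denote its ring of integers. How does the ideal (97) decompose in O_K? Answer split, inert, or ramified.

d = 233 ≡ 1 (mod 4), so O_K = ℤ[(1+√233)/2] and disc(K) = d = 233.
97 ∤ 233, so 97 is unramified.
(233/97) = 39^48 mod 97 = 96, giving Legendre symbol -1.
(233/97) = -1, so 97 is inert.

97 remains inert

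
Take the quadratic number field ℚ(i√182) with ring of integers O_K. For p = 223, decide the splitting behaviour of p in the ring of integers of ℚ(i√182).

Since -182 ≢ 1 mod 4, the ring of integers is ℤ[√-182] with discriminant 4·(-182) = -728.
disc(K) = -728 is not divisible by 223; 223 is unramified.
Euler's criterion: (-182)^111 mod 223 = 1. Thus (-182|223) = 1.
d is a quadratic residue mod p, hence 223 splits in O_K.

split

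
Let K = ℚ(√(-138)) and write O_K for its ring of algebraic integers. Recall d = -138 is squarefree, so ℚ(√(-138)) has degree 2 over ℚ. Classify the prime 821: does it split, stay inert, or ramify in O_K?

d = -138 ≡ 2 (mod 4), so O_K = ℤ[√-138] and disc(K) = 4d = -552.
disc(K) = -552 is not divisible by 821; 821 is unramified.
Compute (-138/821) via Euler: 683^((821-1)/2) mod 821 = 1, so (-138/821) = 1.
(-138/821) = 1, so 821 splits.

split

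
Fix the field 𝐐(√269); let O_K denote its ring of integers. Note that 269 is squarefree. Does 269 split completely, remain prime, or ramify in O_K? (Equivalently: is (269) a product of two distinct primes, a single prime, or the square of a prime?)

d = 269 ≡ 1 (mod 4), so O_K = ℤ[(1+√269)/2] and disc(K) = d = 269.
disc(K) = 269 = 269·1, so p = 269 is ramified.

ramified — (269) = 𝔭²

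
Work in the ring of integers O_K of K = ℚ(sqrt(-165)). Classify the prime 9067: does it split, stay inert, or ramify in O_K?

split

d = -165 ≡ 3 (mod 4), so O_K = ℤ[√-165] and disc(K) = 4d = -660.
9067 ∤ -660, so 9067 is unramified.
Legendre symbol by Euler's criterion: (-165/9067) ≡ (-165)^4533 ≡ 1 (mod 9067), i.e. (-165/9067) = 1.
d is a quadratic residue mod p, hence 9067 splits in O_K.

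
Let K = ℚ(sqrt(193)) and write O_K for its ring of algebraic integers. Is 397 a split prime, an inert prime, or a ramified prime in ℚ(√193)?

d = 193 ≡ 1 (mod 4), so O_K = ℤ[(1+√193)/2] and disc(K) = d = 193.
disc(K) = 193 is not divisible by 397; 397 is unramified.
Compute (193/397) via Euler: 193^((397-1)/2) mod 397 = 396, so (193/397) = -1.
Legendre symbol -1 ⇒ 397 is inert.

p is inert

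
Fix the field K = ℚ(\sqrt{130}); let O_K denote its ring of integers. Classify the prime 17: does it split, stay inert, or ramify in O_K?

inert

Since 130 ≢ 1 mod 4, the ring of integers is ℤ[√130] with discriminant 4·130 = 520.
disc(K) = 520 is not divisible by 17; 17 is unramified.
(130/17) = 11^8 mod 17 = 16, giving Legendre symbol -1.
(130/17) = -1, so 17 is inert.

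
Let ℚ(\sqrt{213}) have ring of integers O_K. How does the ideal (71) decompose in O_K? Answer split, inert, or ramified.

Since 213 ≡ 1 mod 4, the ring of integers is ℤ[(1+√213)/2] with discriminant 213.
disc(K) = 213 = 71·3, so p = 71 is ramified.

ramifies in O_K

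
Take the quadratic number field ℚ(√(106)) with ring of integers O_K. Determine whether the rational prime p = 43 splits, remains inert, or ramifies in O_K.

Since 106 ≢ 1 mod 4, the ring of integers is ℤ[√106] with discriminant 4·106 = 424.
Since gcd(43, 424) = 1 the prime 43 does not ramify.
Legendre symbol by Euler's criterion: (106/43) ≡ 106^21 ≡ 42 (mod 43), i.e. (106/43) = -1.
Legendre symbol -1 ⇒ 43 is inert.

p is inert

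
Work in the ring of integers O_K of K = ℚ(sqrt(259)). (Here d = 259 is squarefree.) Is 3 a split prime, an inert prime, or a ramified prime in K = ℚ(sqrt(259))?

d = 259 ≡ 3 (mod 4), so O_K = ℤ[√259] and disc(K) = 4d = 1036.
3 ∤ 1036, so 3 is unramified.
Compute (259/3) via Euler: 1^((3-1)/2) mod 3 = 1, so (259/3) = 1.
Legendre symbol 1 ⇒ 3 is split.

splits completely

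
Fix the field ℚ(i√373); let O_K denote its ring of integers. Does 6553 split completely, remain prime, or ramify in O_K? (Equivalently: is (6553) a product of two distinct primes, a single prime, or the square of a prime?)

d = -373 ≡ 3 (mod 4), so O_K = ℤ[√-373] and disc(K) = 4d = -1492.
disc(K) = -1492 is not divisible by 6553; 6553 is unramified.
Compute (-373/6553) via Euler: 6180^((6553-1)/2) mod 6553 = 6552, so (-373/6553) = -1.
(-373/6553) = -1, so 6553 is inert.

remains prime (inert)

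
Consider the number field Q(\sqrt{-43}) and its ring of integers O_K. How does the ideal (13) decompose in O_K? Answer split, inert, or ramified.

d = -43 ≡ 1 (mod 4), so O_K = ℤ[(1+√-43)/2] and disc(K) = d = -43.
Since gcd(13, -43) = 1 the prime 13 does not ramify.
(-43/13) = 9^6 mod 13 = 1, giving Legendre symbol 1.
Legendre symbol 1 ⇒ 13 is split.

split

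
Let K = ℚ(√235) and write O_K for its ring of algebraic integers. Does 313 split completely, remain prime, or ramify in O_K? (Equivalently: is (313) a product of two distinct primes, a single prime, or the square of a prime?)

Since 235 ≢ 1 mod 4, the ring of integers is ℤ[√235] with discriminant 4·235 = 940.
disc(K) = 940 is not divisible by 313; 313 is unramified.
Compute (235/313) via Euler: 235^((313-1)/2) mod 313 = 1, so (235/313) = 1.
(235/313) = 1, so 313 splits.

split — (313) = 𝔭₁𝔭₂ with 𝔭₁ ≠ 𝔭₂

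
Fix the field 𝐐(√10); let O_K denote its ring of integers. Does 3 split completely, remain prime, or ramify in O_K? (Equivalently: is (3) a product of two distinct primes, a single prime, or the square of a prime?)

split

d = 10 ≡ 2 (mod 4), so O_K = ℤ[√10] and disc(K) = 4d = 40.
Since gcd(3, 40) = 1 the prime 3 does not ramify.
(10/3) = 1^1 mod 3 = 1, giving Legendre symbol 1.
d is a quadratic residue mod p, hence 3 splits in O_K.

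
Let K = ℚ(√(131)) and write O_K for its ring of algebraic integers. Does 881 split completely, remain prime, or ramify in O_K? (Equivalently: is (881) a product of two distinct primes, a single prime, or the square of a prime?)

inert

d = 131 ≡ 3 (mod 4), so O_K = ℤ[√131] and disc(K) = 4d = 524.
Since gcd(881, 524) = 1 the prime 881 does not ramify.
Legendre symbol by Euler's criterion: (131/881) ≡ 131^440 ≡ 880 (mod 881), i.e. (131/881) = -1.
Legendre symbol -1 ⇒ 881 is inert.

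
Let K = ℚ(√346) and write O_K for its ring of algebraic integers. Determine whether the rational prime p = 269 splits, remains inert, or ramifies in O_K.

remains prime (inert)

d = 346 ≡ 2 (mod 4), so O_K = ℤ[√346] and disc(K) = 4d = 1384.
disc(K) = 1384 is not divisible by 269; 269 is unramified.
Legendre symbol by Euler's criterion: (346/269) ≡ 346^134 ≡ 268 (mod 269), i.e. (346/269) = -1.
Legendre symbol -1 ⇒ 269 is inert.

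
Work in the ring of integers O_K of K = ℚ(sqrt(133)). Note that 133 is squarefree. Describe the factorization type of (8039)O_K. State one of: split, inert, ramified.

Since 133 ≡ 1 mod 4, the ring of integers is ℤ[(1+√133)/2] with discriminant 133.
Since gcd(8039, 133) = 1 the prime 8039 does not ramify.
Compute (133/8039) via Euler: 133^((8039-1)/2) mod 8039 = 1, so (133/8039) = 1.
Legendre symbol 1 ⇒ 8039 is split.

split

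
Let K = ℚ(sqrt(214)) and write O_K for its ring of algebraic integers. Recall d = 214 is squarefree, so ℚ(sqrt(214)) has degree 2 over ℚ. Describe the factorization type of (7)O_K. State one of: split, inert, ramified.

214 mod 4 = 2, hence disc K = 4·214 = 856 and O_K = ℤ[√214].
7 ∤ 856, so 7 is unramified.
(214/7) = 4^3 mod 7 = 1, giving Legendre symbol 1.
d is a quadratic residue mod p, hence 7 splits in O_K.

split — (7) = 𝔭₁𝔭₂ with 𝔭₁ ≠ 𝔭₂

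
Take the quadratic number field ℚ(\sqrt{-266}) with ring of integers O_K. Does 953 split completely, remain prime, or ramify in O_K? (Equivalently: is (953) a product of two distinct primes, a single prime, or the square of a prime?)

953 remains inert

Since -266 ≢ 1 mod 4, the ring of integers is ℤ[√-266] with discriminant 4·(-266) = -1064.
Since gcd(953, -1064) = 1 the prime 953 does not ramify.
(-266/953) = 687^476 mod 953 = 952, giving Legendre symbol -1.
(-266/953) = -1, so 953 is inert.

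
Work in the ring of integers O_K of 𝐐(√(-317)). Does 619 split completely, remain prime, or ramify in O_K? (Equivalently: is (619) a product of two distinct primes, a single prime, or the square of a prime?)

-317 mod 4 = 3, hence disc K = 4·(-317) = -1268 and O_K = ℤ[√-317].
disc(K) = -1268 is not divisible by 619; 619 is unramified.
Compute (-317/619) via Euler: 302^((619-1)/2) mod 619 = 618, so (-317/619) = -1.
(-317/619) = -1, so 619 is inert.

inert — (619) stays prime in O_K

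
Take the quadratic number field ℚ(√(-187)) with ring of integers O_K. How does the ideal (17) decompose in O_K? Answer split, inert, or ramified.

Since -187 ≡ 1 mod 4, the ring of integers is ℤ[(1+√-187)/2] with discriminant -187.
Ramification test: 17 | -187. The prime 17 ramifies in K.

17 is ramified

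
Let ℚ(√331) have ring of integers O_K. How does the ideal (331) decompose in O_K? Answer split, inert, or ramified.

d = 331 ≡ 3 (mod 4), so O_K = ℤ[√331] and disc(K) = 4d = 1324.
331 divides disc(K) = 1324, so 331 ramifies.

p ramifies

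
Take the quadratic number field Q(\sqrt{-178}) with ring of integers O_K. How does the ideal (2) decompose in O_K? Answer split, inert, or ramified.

Since -178 ≢ 1 mod 4, the ring of integers is ℤ[√-178] with discriminant 4·(-178) = -712.
Ramification test: 2 | -712. The prime 2 ramifies in K.

2 is ramified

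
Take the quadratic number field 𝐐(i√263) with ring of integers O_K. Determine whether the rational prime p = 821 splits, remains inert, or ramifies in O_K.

821 splits in O_K

-263 mod 4 = 1, hence disc K = -263 and O_K = ℤ[(1+√-263)/2].
Since gcd(821, -263) = 1 the prime 821 does not ramify.
Compute (-263/821) via Euler: 558^((821-1)/2) mod 821 = 1, so (-263/821) = 1.
Legendre symbol 1 ⇒ 821 is split.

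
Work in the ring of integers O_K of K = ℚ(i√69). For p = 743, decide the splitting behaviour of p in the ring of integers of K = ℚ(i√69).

Since -69 ≢ 1 mod 4, the ring of integers is ℤ[√-69] with discriminant 4·(-69) = -276.
743 ∤ -276, so 743 is unramified.
Legendre symbol by Euler's criterion: (-69/743) ≡ (-69)^371 ≡ 742 (mod 743), i.e. (-69/743) = -1.
Legendre symbol -1 ⇒ 743 is inert.

inert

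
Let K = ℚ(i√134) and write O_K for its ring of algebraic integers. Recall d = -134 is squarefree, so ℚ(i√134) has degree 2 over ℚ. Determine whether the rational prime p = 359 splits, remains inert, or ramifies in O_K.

d = -134 ≡ 2 (mod 4), so O_K = ℤ[√-134] and disc(K) = 4d = -536.
Since gcd(359, -536) = 1 the prime 359 does not ramify.
Euler's criterion: (-134)^179 mod 359 = 1. Thus (-134|359) = 1.
(-134/359) = 1, so 359 splits.

split — (359) = 𝔭₁𝔭₂ with 𝔭₁ ≠ 𝔭₂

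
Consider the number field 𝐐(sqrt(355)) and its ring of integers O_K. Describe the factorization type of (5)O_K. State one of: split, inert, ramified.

d = 355 ≡ 3 (mod 4), so O_K = ℤ[√355] and disc(K) = 4d = 1420.
disc(K) = 1420 = 5·284, so p = 5 is ramified.

5 is ramified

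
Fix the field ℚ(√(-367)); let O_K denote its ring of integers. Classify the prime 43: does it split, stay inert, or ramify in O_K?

d = -367 ≡ 1 (mod 4), so O_K = ℤ[(1+√-367)/2] and disc(K) = d = -367.
Since gcd(43, -367) = 1 the prime 43 does not ramify.
Legendre symbol by Euler's criterion: (-367/43) ≡ (-367)^21 ≡ 42 (mod 43), i.e. (-367/43) = -1.
Legendre symbol -1 ⇒ 43 is inert.

inert — (43) stays prime in O_K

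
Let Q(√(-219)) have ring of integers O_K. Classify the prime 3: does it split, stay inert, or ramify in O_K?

p ramifies

-219 mod 4 = 1, hence disc K = -219 and O_K = ℤ[(1+√-219)/2].
disc(K) = -219 = 3·(-73), so p = 3 is ramified.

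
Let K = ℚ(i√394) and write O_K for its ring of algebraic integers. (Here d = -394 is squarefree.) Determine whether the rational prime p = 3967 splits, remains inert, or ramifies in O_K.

-394 mod 4 = 2, hence disc K = 4·(-394) = -1576 and O_K = ℤ[√-394].
3967 ∤ -1576, so 3967 is unramified.
Compute (-394/3967) via Euler: 3573^((3967-1)/2) mod 3967 = 1, so (-394/3967) = 1.
d is a quadratic residue mod p, hence 3967 splits in O_K.

split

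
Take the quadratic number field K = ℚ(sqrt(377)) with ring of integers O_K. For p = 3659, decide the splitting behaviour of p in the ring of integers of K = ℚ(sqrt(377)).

remains prime (inert)

377 mod 4 = 1, hence disc K = 377 and O_K = ℤ[(1+√377)/2].
Since gcd(3659, 377) = 1 the prime 3659 does not ramify.
Euler's criterion: 377^1829 mod 3659 = 3658. Thus (377|3659) = -1.
d is a non-residue mod p, hence 3659 remains inert in O_K.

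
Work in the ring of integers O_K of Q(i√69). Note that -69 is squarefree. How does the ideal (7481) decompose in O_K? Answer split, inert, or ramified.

Since -69 ≢ 1 mod 4, the ring of integers is ℤ[√-69] with discriminant 4·(-69) = -276.
7481 ∤ -276, so 7481 is unramified.
Legendre symbol by Euler's criterion: (-69/7481) ≡ (-69)^3740 ≡ 7480 (mod 7481), i.e. (-69/7481) = -1.
(-69/7481) = -1, so 7481 is inert.

remains prime (inert)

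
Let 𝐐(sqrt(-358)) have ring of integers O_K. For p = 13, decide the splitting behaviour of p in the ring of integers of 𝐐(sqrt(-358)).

Since -358 ≢ 1 mod 4, the ring of integers is ℤ[√-358] with discriminant 4·(-358) = -1432.
disc(K) = -1432 is not divisible by 13; 13 is unramified.
(-358/13) = 6^6 mod 13 = 12, giving Legendre symbol -1.
d is a non-residue mod p, hence 13 remains inert in O_K.

inert — (13) stays prime in O_K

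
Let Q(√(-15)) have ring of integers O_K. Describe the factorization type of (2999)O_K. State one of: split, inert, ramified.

inert — (2999) stays prime in O_K

Since -15 ≡ 1 mod 4, the ring of integers is ℤ[(1+√-15)/2] with discriminant -15.
Since gcd(2999, -15) = 1 the prime 2999 does not ramify.
(-15/2999) = 2984^1499 mod 2999 = 2998, giving Legendre symbol -1.
(-15/2999) = -1, so 2999 is inert.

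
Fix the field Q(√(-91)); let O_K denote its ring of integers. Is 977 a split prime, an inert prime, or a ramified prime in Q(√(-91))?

Since -91 ≡ 1 mod 4, the ring of integers is ℤ[(1+√-91)/2] with discriminant -91.
disc(K) = -91 is not divisible by 977; 977 is unramified.
Compute (-91/977) via Euler: 886^((977-1)/2) mod 977 = 976, so (-91/977) = -1.
d is a non-residue mod p, hence 977 remains inert in O_K.

inert — (977) stays prime in O_K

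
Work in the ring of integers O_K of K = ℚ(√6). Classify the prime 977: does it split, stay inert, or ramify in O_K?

p is inert

Since 6 ≢ 1 mod 4, the ring of integers is ℤ[√6] with discriminant 4·6 = 24.
Since gcd(977, 24) = 1 the prime 977 does not ramify.
Compute (6/977) via Euler: 6^((977-1)/2) mod 977 = 976, so (6/977) = -1.
d is a non-residue mod p, hence 977 remains inert in O_K.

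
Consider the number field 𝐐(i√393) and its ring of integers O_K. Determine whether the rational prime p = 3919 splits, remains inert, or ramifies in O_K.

-393 mod 4 = 3, hence disc K = 4·(-393) = -1572 and O_K = ℤ[√-393].
disc(K) = -1572 is not divisible by 3919; 3919 is unramified.
(-393/3919) = 3526^1959 mod 3919 = 1, giving Legendre symbol 1.
Legendre symbol 1 ⇒ 3919 is split.

3919 splits in O_K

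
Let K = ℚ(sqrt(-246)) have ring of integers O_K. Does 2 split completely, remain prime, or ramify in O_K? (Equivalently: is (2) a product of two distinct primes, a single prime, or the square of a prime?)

-246 mod 4 = 2, hence disc K = 4·(-246) = -984 and O_K = ℤ[√-246].
disc(K) = -984 = 2·(-492), so p = 2 is ramified.

ramified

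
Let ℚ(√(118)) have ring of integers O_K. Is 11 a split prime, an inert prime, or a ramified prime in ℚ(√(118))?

Since 118 ≢ 1 mod 4, the ring of integers is ℤ[√118] with discriminant 4·118 = 472.
disc(K) = 472 is not divisible by 11; 11 is unramified.
Euler's criterion: 118^5 mod 11 = 10. Thus (118|11) = -1.
d is a non-residue mod p, hence 11 remains inert in O_K.

11 remains inert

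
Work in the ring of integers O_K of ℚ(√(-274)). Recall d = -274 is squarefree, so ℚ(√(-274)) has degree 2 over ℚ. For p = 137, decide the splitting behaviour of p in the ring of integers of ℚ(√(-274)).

-274 mod 4 = 2, hence disc K = 4·(-274) = -1096 and O_K = ℤ[√-274].
Ramification test: 137 | -1096. The prime 137 ramifies in K.

137 is ramified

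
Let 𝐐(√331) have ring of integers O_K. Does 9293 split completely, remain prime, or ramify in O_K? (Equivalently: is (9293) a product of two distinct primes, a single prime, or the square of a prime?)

Since 331 ≢ 1 mod 4, the ring of integers is ℤ[√331] with discriminant 4·331 = 1324.
9293 ∤ 1324, so 9293 is unramified.
Euler's criterion: 331^4646 mod 9293 = 1. Thus (331|9293) = 1.
(331/9293) = 1, so 9293 splits.

p splits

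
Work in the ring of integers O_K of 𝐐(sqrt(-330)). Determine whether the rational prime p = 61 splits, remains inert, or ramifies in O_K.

d = -330 ≡ 2 (mod 4), so O_K = ℤ[√-330] and disc(K) = 4d = -1320.
disc(K) = -1320 is not divisible by 61; 61 is unramified.
Compute (-330/61) via Euler: 36^((61-1)/2) mod 61 = 1, so (-330/61) = 1.
Legendre symbol 1 ⇒ 61 is split.

splits completely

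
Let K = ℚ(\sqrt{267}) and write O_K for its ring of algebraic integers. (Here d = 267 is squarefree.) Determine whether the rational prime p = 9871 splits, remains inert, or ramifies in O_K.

p is inert

Since 267 ≢ 1 mod 4, the ring of integers is ℤ[√267] with discriminant 4·267 = 1068.
disc(K) = 1068 is not divisible by 9871; 9871 is unramified.
Compute (267/9871) via Euler: 267^((9871-1)/2) mod 9871 = 9870, so (267/9871) = -1.
Legendre symbol -1 ⇒ 9871 is inert.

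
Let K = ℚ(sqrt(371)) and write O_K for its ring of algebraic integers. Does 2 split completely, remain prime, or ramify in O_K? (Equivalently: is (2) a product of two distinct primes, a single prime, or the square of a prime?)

ramified

d = 371 ≡ 3 (mod 4), so O_K = ℤ[√371] and disc(K) = 4d = 1484.
disc(K) = 1484 = 2·742, so p = 2 is ramified.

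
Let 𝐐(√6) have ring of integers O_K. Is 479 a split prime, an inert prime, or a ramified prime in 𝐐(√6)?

p splits

Since 6 ≢ 1 mod 4, the ring of integers is ℤ[√6] with discriminant 4·6 = 24.
disc(K) = 24 is not divisible by 479; 479 is unramified.
Compute (6/479) via Euler: 6^((479-1)/2) mod 479 = 1, so (6/479) = 1.
Legendre symbol 1 ⇒ 479 is split.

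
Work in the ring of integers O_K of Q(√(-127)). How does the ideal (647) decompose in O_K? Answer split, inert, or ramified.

-127 mod 4 = 1, hence disc K = -127 and O_K = ℤ[(1+√-127)/2].
disc(K) = -127 is not divisible by 647; 647 is unramified.
Compute (-127/647) via Euler: 520^((647-1)/2) mod 647 = 646, so (-127/647) = -1.
d is a non-residue mod p, hence 647 remains inert in O_K.

p is inert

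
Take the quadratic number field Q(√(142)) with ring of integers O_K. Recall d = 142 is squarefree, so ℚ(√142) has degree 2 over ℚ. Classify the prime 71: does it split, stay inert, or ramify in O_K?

d = 142 ≡ 2 (mod 4), so O_K = ℤ[√142] and disc(K) = 4d = 568.
disc(K) = 568 = 71·8, so p = 71 is ramified.

ramifies in O_K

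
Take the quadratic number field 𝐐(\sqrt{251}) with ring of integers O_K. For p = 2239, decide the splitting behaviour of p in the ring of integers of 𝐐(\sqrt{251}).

Since 251 ≢ 1 mod 4, the ring of integers is ℤ[√251] with discriminant 4·251 = 1004.
2239 ∤ 1004, so 2239 is unramified.
Euler's criterion: 251^1119 mod 2239 = 1. Thus (251|2239) = 1.
d is a quadratic residue mod p, hence 2239 splits in O_K.

split — (2239) = 𝔭₁𝔭₂ with 𝔭₁ ≠ 𝔭₂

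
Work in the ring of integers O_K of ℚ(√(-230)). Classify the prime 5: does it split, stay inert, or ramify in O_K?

Since -230 ≢ 1 mod 4, the ring of integers is ℤ[√-230] with discriminant 4·(-230) = -920.
5 divides disc(K) = -920, so 5 ramifies.

ramified — (5) = 𝔭²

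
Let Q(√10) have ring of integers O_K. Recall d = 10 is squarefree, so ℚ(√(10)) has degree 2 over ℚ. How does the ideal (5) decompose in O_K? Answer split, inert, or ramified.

10 mod 4 = 2, hence disc K = 4·10 = 40 and O_K = ℤ[√10].
disc(K) = 40 = 5·8, so p = 5 is ramified.

ramified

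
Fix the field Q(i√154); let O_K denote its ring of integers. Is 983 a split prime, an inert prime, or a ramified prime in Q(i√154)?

d = -154 ≡ 2 (mod 4), so O_K = ℤ[√-154] and disc(K) = 4d = -616.
Since gcd(983, -616) = 1 the prime 983 does not ramify.
Euler's criterion: (-154)^491 mod 983 = 1. Thus (-154|983) = 1.
d is a quadratic residue mod p, hence 983 splits in O_K.

splits completely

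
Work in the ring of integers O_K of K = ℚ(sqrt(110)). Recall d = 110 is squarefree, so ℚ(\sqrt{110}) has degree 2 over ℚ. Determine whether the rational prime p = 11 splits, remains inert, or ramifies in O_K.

ramifies in O_K

d = 110 ≡ 2 (mod 4), so O_K = ℤ[√110] and disc(K) = 4d = 440.
disc(K) = 440 = 11·40, so p = 11 is ramified.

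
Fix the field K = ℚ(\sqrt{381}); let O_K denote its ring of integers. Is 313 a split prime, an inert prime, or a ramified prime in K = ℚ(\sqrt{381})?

d = 381 ≡ 1 (mod 4), so O_K = ℤ[(1+√381)/2] and disc(K) = d = 381.
disc(K) = 381 is not divisible by 313; 313 is unramified.
Compute (381/313) via Euler: 68^((313-1)/2) mod 313 = 312, so (381/313) = -1.
d is a non-residue mod p, hence 313 remains inert in O_K.

remains prime (inert)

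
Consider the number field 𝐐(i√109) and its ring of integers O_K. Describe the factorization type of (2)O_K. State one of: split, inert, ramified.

-109 mod 4 = 3, hence disc K = 4·(-109) = -436 and O_K = ℤ[√-109].
2 divides disc(K) = -436, so 2 ramifies.

ramified — (2) = 𝔭²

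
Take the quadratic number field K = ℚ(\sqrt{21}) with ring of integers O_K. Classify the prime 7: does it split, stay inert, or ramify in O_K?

Since 21 ≡ 1 mod 4, the ring of integers is ℤ[(1+√21)/2] with discriminant 21.
Ramification test: 7 | 21. The prime 7 ramifies in K.

7 is ramified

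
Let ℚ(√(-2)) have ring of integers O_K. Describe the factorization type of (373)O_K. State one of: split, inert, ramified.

d = -2 ≡ 2 (mod 4), so O_K = ℤ[√-2] and disc(K) = 4d = -8.
373 ∤ -8, so 373 is unramified.
Euler's criterion: (-2)^186 mod 373 = 372. Thus (-2|373) = -1.
(-2/373) = -1, so 373 is inert.

inert — (373) stays prime in O_K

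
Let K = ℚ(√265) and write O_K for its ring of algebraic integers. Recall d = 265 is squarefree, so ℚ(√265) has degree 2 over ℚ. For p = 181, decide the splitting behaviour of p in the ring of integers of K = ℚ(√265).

Since 265 ≡ 1 mod 4, the ring of integers is ℤ[(1+√265)/2] with discriminant 265.
disc(K) = 265 is not divisible by 181; 181 is unramified.
(265/181) = 84^90 mod 181 = 180, giving Legendre symbol -1.
Legendre symbol -1 ⇒ 181 is inert.

181 remains inert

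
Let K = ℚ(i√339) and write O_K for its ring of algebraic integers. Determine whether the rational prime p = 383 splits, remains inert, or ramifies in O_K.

inert — (383) stays prime in O_K

-339 mod 4 = 1, hence disc K = -339 and O_K = ℤ[(1+√-339)/2].
Since gcd(383, -339) = 1 the prime 383 does not ramify.
Euler's criterion: (-339)^191 mod 383 = 382. Thus (-339|383) = -1.
(-339/383) = -1, so 383 is inert.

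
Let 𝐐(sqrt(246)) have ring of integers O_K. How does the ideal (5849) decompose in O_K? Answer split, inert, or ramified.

p splits

d = 246 ≡ 2 (mod 4), so O_K = ℤ[√246] and disc(K) = 4d = 984.
Since gcd(5849, 984) = 1 the prime 5849 does not ramify.
Euler's criterion: 246^2924 mod 5849 = 1. Thus (246|5849) = 1.
Legendre symbol 1 ⇒ 5849 is split.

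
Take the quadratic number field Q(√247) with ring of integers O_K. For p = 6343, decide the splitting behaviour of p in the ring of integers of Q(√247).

Since 247 ≢ 1 mod 4, the ring of integers is ℤ[√247] with discriminant 4·247 = 988.
disc(K) = 988 is not divisible by 6343; 6343 is unramified.
(247/6343) = 247^3171 mod 6343 = 6342, giving Legendre symbol -1.
Legendre symbol -1 ⇒ 6343 is inert.

inert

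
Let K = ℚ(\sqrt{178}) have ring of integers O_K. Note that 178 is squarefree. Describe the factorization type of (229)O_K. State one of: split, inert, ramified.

178 mod 4 = 2, hence disc K = 4·178 = 712 and O_K = ℤ[√178].
disc(K) = 712 is not divisible by 229; 229 is unramified.
Compute (178/229) via Euler: 178^((229-1)/2) mod 229 = 1, so (178/229) = 1.
d is a quadratic residue mod p, hence 229 splits in O_K.

p splits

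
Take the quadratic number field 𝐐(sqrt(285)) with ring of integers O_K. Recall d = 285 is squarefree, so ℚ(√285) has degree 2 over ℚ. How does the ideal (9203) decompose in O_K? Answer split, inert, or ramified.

9203 splits in O_K

Since 285 ≡ 1 mod 4, the ring of integers is ℤ[(1+√285)/2] with discriminant 285.
9203 ∤ 285, so 9203 is unramified.
Euler's criterion: 285^4601 mod 9203 = 1. Thus (285|9203) = 1.
d is a quadratic residue mod p, hence 9203 splits in O_K.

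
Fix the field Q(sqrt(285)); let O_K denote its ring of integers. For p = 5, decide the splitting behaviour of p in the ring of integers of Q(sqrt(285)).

ramified

285 mod 4 = 1, hence disc K = 285 and O_K = ℤ[(1+√285)/2].
5 divides disc(K) = 285, so 5 ramifies.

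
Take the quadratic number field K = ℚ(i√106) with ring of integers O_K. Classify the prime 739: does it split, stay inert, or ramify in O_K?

739 remains inert

Since -106 ≢ 1 mod 4, the ring of integers is ℤ[√-106] with discriminant 4·(-106) = -424.
disc(K) = -424 is not divisible by 739; 739 is unramified.
Legendre symbol by Euler's criterion: (-106/739) ≡ (-106)^369 ≡ 738 (mod 739), i.e. (-106/739) = -1.
(-106/739) = -1, so 739 is inert.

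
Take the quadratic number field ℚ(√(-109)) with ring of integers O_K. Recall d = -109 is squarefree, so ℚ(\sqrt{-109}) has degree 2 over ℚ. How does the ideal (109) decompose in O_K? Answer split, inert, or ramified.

ramified

-109 mod 4 = 3, hence disc K = 4·(-109) = -436 and O_K = ℤ[√-109].
disc(K) = -436 = 109·(-4), so p = 109 is ramified.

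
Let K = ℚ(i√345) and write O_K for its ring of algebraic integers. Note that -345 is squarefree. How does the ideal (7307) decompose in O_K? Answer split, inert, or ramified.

inert

-345 mod 4 = 3, hence disc K = 4·(-345) = -1380 and O_K = ℤ[√-345].
disc(K) = -1380 is not divisible by 7307; 7307 is unramified.
Euler's criterion: (-345)^3653 mod 7307 = 7306. Thus (-345|7307) = -1.
Legendre symbol -1 ⇒ 7307 is inert.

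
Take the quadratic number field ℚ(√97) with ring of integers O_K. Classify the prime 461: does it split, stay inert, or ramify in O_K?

d = 97 ≡ 1 (mod 4), so O_K = ℤ[(1+√97)/2] and disc(K) = d = 97.
disc(K) = 97 is not divisible by 461; 461 is unramified.
Euler's criterion: 97^230 mod 461 = 1. Thus (97|461) = 1.
(97/461) = 1, so 461 splits.

splits completely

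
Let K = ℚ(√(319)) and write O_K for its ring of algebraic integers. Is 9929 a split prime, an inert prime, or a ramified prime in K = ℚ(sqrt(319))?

split — (9929) = 𝔭₁𝔭₂ with 𝔭₁ ≠ 𝔭₂

d = 319 ≡ 3 (mod 4), so O_K = ℤ[√319] and disc(K) = 4d = 1276.
disc(K) = 1276 is not divisible by 9929; 9929 is unramified.
Euler's criterion: 319^4964 mod 9929 = 1. Thus (319|9929) = 1.
d is a quadratic residue mod p, hence 9929 splits in O_K.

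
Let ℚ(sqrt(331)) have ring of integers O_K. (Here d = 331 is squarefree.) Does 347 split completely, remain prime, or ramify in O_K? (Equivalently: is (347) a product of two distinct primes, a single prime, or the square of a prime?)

remains prime (inert)

d = 331 ≡ 3 (mod 4), so O_K = ℤ[√331] and disc(K) = 4d = 1324.
disc(K) = 1324 is not divisible by 347; 347 is unramified.
Euler's criterion: 331^173 mod 347 = 346. Thus (331|347) = -1.
d is a non-residue mod p, hence 347 remains inert in O_K.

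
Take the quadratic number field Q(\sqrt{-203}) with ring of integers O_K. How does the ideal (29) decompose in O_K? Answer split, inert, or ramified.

29 is ramified

d = -203 ≡ 1 (mod 4), so O_K = ℤ[(1+√-203)/2] and disc(K) = d = -203.
disc(K) = -203 = 29·(-7), so p = 29 is ramified.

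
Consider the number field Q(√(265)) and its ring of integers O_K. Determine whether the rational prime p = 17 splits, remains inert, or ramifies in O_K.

p is inert

d = 265 ≡ 1 (mod 4), so O_K = ℤ[(1+√265)/2] and disc(K) = d = 265.
Since gcd(17, 265) = 1 the prime 17 does not ramify.
Euler's criterion: 265^8 mod 17 = 16. Thus (265|17) = -1.
d is a non-residue mod p, hence 17 remains inert in O_K.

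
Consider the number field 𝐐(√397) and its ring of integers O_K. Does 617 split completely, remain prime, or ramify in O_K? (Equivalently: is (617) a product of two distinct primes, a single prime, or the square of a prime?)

inert

d = 397 ≡ 1 (mod 4), so O_K = ℤ[(1+√397)/2] and disc(K) = d = 397.
617 ∤ 397, so 617 is unramified.
Euler's criterion: 397^308 mod 617 = 616. Thus (397|617) = -1.
(397/617) = -1, so 617 is inert.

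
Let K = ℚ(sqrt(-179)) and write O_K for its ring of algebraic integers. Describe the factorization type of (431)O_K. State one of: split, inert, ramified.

d = -179 ≡ 1 (mod 4), so O_K = ℤ[(1+√-179)/2] and disc(K) = d = -179.
disc(K) = -179 is not divisible by 431; 431 is unramified.
Euler's criterion: (-179)^215 mod 431 = 430. Thus (-179|431) = -1.
d is a non-residue mod p, hence 431 remains inert in O_K.

inert — (431) stays prime in O_K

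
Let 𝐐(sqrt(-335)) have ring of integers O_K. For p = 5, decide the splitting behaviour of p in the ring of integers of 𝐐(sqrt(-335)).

-335 mod 4 = 1, hence disc K = -335 and O_K = ℤ[(1+√-335)/2].
disc(K) = -335 = 5·(-67), so p = 5 is ramified.

p ramifies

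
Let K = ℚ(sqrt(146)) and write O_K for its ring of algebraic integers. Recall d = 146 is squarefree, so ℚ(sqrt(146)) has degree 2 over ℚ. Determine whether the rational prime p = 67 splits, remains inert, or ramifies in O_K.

d = 146 ≡ 2 (mod 4), so O_K = ℤ[√146] and disc(K) = 4d = 584.
disc(K) = 584 is not divisible by 67; 67 is unramified.
Euler's criterion: 146^33 mod 67 = 66. Thus (146|67) = -1.
(146/67) = -1, so 67 is inert.

p is inert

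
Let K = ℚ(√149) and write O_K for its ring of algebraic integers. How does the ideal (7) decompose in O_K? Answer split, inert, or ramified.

Since 149 ≡ 1 mod 4, the ring of integers is ℤ[(1+√149)/2] with discriminant 149.
Since gcd(7, 149) = 1 the prime 7 does not ramify.
(149/7) = 2^3 mod 7 = 1, giving Legendre symbol 1.
(149/7) = 1, so 7 splits.

7 splits in O_K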